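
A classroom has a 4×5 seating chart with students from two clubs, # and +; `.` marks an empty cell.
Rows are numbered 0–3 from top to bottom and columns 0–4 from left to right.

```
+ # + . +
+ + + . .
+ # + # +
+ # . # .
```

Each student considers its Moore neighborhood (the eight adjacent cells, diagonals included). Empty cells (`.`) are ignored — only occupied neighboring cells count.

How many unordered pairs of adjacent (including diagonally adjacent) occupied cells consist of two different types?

Scan each occupied cell's neighbors to the right and below (and the two forward diagonals) so each pair is counted once.
Row 0: +(0,0)–#(0,1)≠ +(0,0)–+(1,0)= +(0,0)–+(1,1)= #(0,1)–+(0,2)≠ #(0,1)–+(1,1)≠ #(0,1)–+(1,2)≠ #(0,1)–+(1,0)≠ +(0,2)–+(1,2)= +(0,2)–+(1,1)=  → 5/9 unlike.
Row 1: +(1,0)–+(1,1)= +(1,0)–+(2,0)= +(1,0)–#(2,1)≠ +(1,1)–+(1,2)= +(1,1)–#(2,1)≠ +(1,1)–+(2,2)= +(1,1)–+(2,0)= +(1,2)–+(2,2)= +(1,2)–#(2,3)≠ +(1,2)–#(2,1)≠  → 4/10 unlike.
Row 2: +(2,0)–#(2,1)≠ +(2,0)–+(3,0)= +(2,0)–#(3,1)≠ #(2,1)–+(2,2)≠ #(2,1)–#(3,1)= #(2,1)–+(3,0)≠ +(2,2)–#(2,3)≠ +(2,2)–#(3,3)≠ +(2,2)–#(3,1)≠ #(2,3)–+(2,4)≠ #(2,3)–#(3,3)= +(2,4)–#(3,3)≠  → 9/12 unlike.
Row 3: +(3,0)–#(3,1)≠  → 1/1 unlike.
Total adjacent occupied pairs: 32; unlike-type pairs: 19.

19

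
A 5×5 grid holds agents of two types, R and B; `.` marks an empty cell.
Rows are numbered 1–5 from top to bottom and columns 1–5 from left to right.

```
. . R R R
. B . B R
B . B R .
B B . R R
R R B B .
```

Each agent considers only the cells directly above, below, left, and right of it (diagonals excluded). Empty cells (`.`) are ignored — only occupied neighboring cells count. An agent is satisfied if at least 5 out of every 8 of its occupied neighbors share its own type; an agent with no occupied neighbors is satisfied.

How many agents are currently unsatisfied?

9

(1,3)R 1/1 ✓
(1,4)R 2/3 ✓
(1,5)R 2/2 ✓
(2,2)B 0/0 ✓
(2,4)B 0/3 ✗
(2,5)R 1/2 ✗
(3,1)B 1/1 ✓
(3,3)B 0/1 ✗
(3,4)R 1/3 ✗
(4,1)B 2/3 ✓
(4,2)B 1/2 ✗
(4,4)R 2/3 ✓
(4,5)R 1/1 ✓
(5,1)R 1/2 ✗
(5,2)R 1/3 ✗
(5,3)B 1/2 ✗
(5,4)B 1/2 ✗
Unsatisfied: (2,4), (2,5), (3,3), (3,4), (4,2), (5,1), (5,2), (5,3), (5,4) — 9 in total.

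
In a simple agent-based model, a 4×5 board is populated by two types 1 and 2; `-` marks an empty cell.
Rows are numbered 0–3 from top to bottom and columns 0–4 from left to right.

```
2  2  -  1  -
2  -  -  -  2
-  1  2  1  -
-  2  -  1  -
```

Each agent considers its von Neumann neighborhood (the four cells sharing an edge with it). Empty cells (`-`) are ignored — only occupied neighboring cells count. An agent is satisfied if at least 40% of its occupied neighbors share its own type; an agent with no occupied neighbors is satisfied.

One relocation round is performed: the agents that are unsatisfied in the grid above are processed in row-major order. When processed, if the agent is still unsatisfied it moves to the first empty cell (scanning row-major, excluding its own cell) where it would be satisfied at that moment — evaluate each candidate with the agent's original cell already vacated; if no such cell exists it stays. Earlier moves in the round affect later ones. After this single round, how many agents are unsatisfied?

Initially unsatisfied (in order): (2,1), (2,2), (3,1).
  (2,1) → (0,2).
  (2,2) → (0,4).
  (3,1): now satisfied by earlier moves; stays.
Resulting grid:
2 2 1 1 2
2 - - - 2
- - - 1 -
- 2 - 1 -
All satisfied now.

0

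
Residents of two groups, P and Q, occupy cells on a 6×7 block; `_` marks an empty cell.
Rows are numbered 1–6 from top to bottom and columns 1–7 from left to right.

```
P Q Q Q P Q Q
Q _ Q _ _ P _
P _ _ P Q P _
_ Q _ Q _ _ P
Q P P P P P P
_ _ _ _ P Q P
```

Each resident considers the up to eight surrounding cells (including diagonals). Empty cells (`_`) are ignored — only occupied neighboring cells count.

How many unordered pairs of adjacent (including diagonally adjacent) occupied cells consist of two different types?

Scan each occupied cell's neighbors to the right and below (and the two forward diagonals) so each pair is counted once.
From row 1: 6 unlike of 14 pairs (running 6/14).
From row 2: 3 unlike of 4 pairs (running 9/18).
From row 3: 4 unlike of 6 pairs (running 13/24).
From row 4: 5 unlike of 8 pairs (running 18/32).
From row 5: 4 unlike of 14 pairs (running 22/46).
From row 6: 2 unlike of 2 pairs (running 24/48).
Total adjacent occupied pairs: 48; unlike-type pairs: 24.

24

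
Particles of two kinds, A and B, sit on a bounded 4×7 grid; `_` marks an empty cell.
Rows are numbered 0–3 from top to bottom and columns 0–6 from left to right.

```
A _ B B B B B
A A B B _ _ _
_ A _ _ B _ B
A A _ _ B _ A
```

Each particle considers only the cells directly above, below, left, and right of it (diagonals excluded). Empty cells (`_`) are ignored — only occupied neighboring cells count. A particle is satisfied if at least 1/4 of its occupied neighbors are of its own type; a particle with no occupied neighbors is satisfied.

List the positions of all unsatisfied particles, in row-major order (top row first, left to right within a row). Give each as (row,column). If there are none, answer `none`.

(2,6), (3,6)

(0,0)A 1/1 ✓
(0,2)B 2/2 ✓
(0,3)B 3/3 ✓
(0,4)B 2/2 ✓
(0,5)B 2/2 ✓
(0,6)B 1/1 ✓
(1,0)A 2/2 ✓
(1,1)A 2/3 ✓
(1,2)B 2/3 ✓
(1,3)B 2/2 ✓
(2,1)A 2/2 ✓
(2,4)B 1/1 ✓
(2,6)B 0/1 ✗
(3,0)A 1/1 ✓
(3,1)A 2/2 ✓
(3,4)B 1/1 ✓
(3,6)A 0/1 ✗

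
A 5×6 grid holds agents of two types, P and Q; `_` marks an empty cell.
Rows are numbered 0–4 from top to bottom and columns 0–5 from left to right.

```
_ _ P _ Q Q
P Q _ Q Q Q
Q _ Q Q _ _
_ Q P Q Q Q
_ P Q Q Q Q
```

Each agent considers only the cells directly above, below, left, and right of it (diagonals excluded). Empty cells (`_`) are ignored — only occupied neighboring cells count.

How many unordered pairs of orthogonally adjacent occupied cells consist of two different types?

Scan each occupied cell's neighbors to the right and below so each pair is counted once.
Row 0: Q(0,4)–Q(0,5)= Q(0,4)–Q(1,4)= Q(0,5)–Q(1,5)=  → 0/3 unlike.
Row 1: P(1,0)–Q(1,1)≠ P(1,0)–Q(2,0)≠ Q(1,3)–Q(1,4)= Q(1,3)–Q(2,3)= Q(1,4)–Q(1,5)=  → 2/5 unlike.
Row 2: Q(2,2)–Q(2,3)= Q(2,2)–P(3,2)≠ Q(2,3)–Q(3,3)=  → 1/3 unlike.
Row 3: Q(3,1)–P(3,2)≠ Q(3,1)–P(4,1)≠ P(3,2)–Q(3,3)≠ P(3,2)–Q(4,2)≠ Q(3,3)–Q(3,4)= Q(3,3)–Q(4,3)= Q(3,4)–Q(3,5)= Q(3,4)–Q(4,4)= Q(3,5)–Q(4,5)=  → 4/9 unlike.
Row 4: P(4,1)–Q(4,2)≠ Q(4,2)–Q(4,3)= Q(4,3)–Q(4,4)= Q(4,4)–Q(4,5)=  → 1/4 unlike.
Total adjacent occupied pairs: 24; unlike-type pairs: 8.

8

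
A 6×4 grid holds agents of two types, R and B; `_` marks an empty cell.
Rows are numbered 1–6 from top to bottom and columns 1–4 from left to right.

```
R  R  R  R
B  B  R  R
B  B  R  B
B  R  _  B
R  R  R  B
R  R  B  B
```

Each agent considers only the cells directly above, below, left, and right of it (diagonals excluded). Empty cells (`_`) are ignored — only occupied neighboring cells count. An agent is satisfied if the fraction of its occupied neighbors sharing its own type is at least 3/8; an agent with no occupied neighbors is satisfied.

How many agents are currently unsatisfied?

6

(1,1)R 1/2 ok
(1,2)R 2/3 ok
(1,3)R 3/3 ok
(1,4)R 2/2 ok
(2,1)B 2/3 ok
(2,2)B 2/4 ok
(2,3)R 3/4 ok
(2,4)R 2/3 ok
(3,1)B 3/3 ok
(3,2)B 2/4 ok
(3,3)R 1/3 unhappy
(3,4)B 1/3 unhappy
(4,1)B 1/3 unhappy
(4,2)R 1/3 unhappy
(4,4)B 2/2 ok
(5,1)R 2/3 ok
(5,2)R 4/4 ok
(5,3)R 1/3 unhappy
(5,4)B 2/3 ok
(6,1)R 2/2 ok
(6,2)R 2/3 ok
(6,3)B 1/3 unhappy
(6,4)B 2/2 ok
Unsatisfied: (3,3), (3,4), (4,1), (4,2), (5,3), (6,3) — 6 in total.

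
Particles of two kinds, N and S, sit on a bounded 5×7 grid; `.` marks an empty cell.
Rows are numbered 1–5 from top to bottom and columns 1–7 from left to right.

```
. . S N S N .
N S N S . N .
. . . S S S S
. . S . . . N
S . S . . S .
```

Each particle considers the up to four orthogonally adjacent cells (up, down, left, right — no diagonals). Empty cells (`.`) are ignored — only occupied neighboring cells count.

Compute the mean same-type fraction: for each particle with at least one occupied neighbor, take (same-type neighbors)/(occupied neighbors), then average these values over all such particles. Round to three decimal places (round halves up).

Row 1: (1,3)S 0/2 · (1,4)N 0/3 · (1,5)S 0/2 · (1,6)N 1/2
Row 2: (2,1)N 0/1 · (2,2)S 0/2 · (2,3)N 0/3 · (2,4)S 1/3 · (2,6)N 1/2
Row 3: (3,4)S 2/2 · (3,5)S 2/2 · (3,6)S 2/3 · (3,7)S 1/2
Row 4: (4,3)S 1/1 · (4,7)N 0/1
Row 5: (5,1)S — no occupied neighbors · (5,3)S 1/1 · (5,6)S — no occupied neighbors
Sum over 16 particles: 0/2 + 0/3 + 0/2 + 1/2 + 0/1 + 0/2 + 0/3 + 1/3 + 1/2 + 2/2 + 2/2 + 2/3 + 1/2 + 1/1 + 0/1 + 1/1 = 13/2; mean = 13/2 ÷ 16 = 13/32 = 0.40625 → 0.406.

0.406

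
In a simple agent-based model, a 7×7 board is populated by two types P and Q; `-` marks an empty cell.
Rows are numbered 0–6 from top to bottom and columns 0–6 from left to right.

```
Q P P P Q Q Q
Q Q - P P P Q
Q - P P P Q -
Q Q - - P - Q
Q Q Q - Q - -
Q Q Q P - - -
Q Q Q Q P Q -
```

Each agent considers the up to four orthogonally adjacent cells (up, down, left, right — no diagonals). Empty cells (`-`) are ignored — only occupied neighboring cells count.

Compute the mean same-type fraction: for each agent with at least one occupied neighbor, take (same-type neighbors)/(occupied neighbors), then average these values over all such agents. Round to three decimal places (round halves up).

Row 0: (0,0)Q 1/2 · (0,1)P 1/3 · (0,2)P 2/2 · (0,3)P 2/3 · (0,4)Q 1/3 · (0,5)Q 2/3 · (0,6)Q 2/2
Row 1: (1,0)Q 3/3 · (1,1)Q 1/2 · (1,3)P 3/3 · (1,4)P 3/4 · (1,5)P 1/4 · (1,6)Q 1/2
Row 2: (2,0)Q 2/2 · (2,2)P 1/1 · (2,3)P 3/3 · (2,4)P 3/4 · (2,5)Q 0/2
Row 3: (3,0)Q 3/3 · (3,1)Q 2/2 · (3,4)P 1/2 · (3,6)Q — no occupied neighbors
Row 4: (4,0)Q 3/3 · (4,1)Q 4/4 · (4,2)Q 2/2 · (4,4)Q 0/1
Row 5: (5,0)Q 3/3 · (5,1)Q 4/4 · (5,2)Q 3/4 · (5,3)P 0/2
Row 6: (6,0)Q 2/2 · (6,1)Q 3/3 · (6,2)Q 3/3 · (6,3)Q 1/3 · (6,4)P 0/2 · (6,5)Q 0/1
Sum over 35 agents: 1/2 + 1/3 + 2/2 + 2/3 + 1/3 + 2/3 + 2/2 + 3/3 + 1/2 + 3/3 + 3/4 + 1/4 + 1/2 + 2/2 + 1/1 + 3/3 + 3/4 + 0/2 + 3/3 + 2/2 + 1/2 + 3/3 + 4/4 + 2/2 + 0/1 + 3/3 + 4/4 + 3/4 + 0/2 + 2/2 + 3/3 + 3/3 + 1/3 + 0/2 + 0/1 = 143/6; mean = 143/6 ÷ 35 = 143/210 = 0.680952… → 0.681.

0.681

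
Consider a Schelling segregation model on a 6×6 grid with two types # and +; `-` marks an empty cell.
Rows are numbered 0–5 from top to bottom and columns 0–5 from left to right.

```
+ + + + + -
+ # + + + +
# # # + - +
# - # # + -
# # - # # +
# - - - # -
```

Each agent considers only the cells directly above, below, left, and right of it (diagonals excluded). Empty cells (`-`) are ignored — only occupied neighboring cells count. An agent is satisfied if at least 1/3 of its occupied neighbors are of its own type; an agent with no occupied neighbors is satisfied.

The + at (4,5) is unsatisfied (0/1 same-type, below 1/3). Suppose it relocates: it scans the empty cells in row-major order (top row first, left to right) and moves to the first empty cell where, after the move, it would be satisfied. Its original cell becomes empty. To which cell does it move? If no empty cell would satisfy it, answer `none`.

Vacating (4,5). Empty cells in order:
  (0,5): 2/2 same-type → satisfied — stop here.

(0,5)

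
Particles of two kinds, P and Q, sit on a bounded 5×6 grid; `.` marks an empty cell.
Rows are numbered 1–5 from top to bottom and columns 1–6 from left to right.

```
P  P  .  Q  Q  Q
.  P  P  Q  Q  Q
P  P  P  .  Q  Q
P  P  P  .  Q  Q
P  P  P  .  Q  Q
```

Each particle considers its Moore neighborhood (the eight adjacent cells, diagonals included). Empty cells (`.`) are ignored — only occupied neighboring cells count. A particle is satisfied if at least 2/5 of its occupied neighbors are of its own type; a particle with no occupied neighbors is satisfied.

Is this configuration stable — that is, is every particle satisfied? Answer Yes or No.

Row 1: (1,1)P 2/2 ok · (1,2)P 3/3 ok · (1,4)Q 3/4 ok · (1,5)Q 5/5 ok · (1,6)Q 3/3 ok
Row 2: (2,2)P 6/6 ok · (2,3)P 4/6 ok · (2,4)Q 4/6 ok · (2,5)Q 7/7 ok · (2,6)Q 5/5 ok
Row 3: (3,1)P 4/4 ok · (3,2)P 7/7 ok · (3,3)P 5/6 ok · (3,5)Q 6/6 ok · (3,6)Q 5/5 ok
Row 4: (4,1)P 5/5 ok · (4,2)P 8/8 ok · (4,3)P 5/5 ok · (4,5)Q 5/5 ok · (4,6)Q 5/5 ok
Row 5: (5,1)P 3/3 ok · (5,2)P 5/5 ok · (5,3)P 3/3 ok · (5,5)Q 3/3 ok · (5,6)Q 3/3 ok
All meet the threshold, so the configuration is stable.

Yes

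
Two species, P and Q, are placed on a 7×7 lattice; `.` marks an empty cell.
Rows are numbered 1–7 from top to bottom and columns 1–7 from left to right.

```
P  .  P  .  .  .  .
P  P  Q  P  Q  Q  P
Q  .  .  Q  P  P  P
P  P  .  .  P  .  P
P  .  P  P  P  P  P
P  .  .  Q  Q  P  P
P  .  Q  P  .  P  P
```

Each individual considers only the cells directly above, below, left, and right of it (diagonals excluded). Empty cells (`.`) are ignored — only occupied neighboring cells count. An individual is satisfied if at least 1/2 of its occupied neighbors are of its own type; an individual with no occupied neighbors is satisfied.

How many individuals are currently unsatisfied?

11

(1,1)P 1/1 satisfied
(1,3)P 0/1 not
(2,1)P 2/3 satisfied
(2,2)P 1/2 satisfied
(2,3)Q 0/3 not
(2,4)P 0/3 not
(2,5)Q 1/3 not
(2,6)Q 1/3 not
(2,7)P 1/2 satisfied
(3,1)Q 0/2 not
(3,4)Q 0/2 not
(3,5)P 2/4 satisfied
(3,6)P 2/3 satisfied
(3,7)P 3/3 satisfied
(4,1)P 2/3 satisfied
(4,2)P 1/1 satisfied
(4,5)P 2/2 satisfied
(4,7)P 2/2 satisfied
(5,1)P 2/2 satisfied
(5,3)P 1/1 satisfied
(5,4)P 2/3 satisfied
(5,5)P 3/4 satisfied
(5,6)P 3/3 satisfied
(5,7)P 3/3 satisfied
(6,1)P 2/2 satisfied
(6,4)Q 1/3 not
(6,5)Q 1/3 not
(6,6)P 3/4 satisfied
(6,7)P 3/3 satisfied
(7,1)P 1/1 satisfied
(7,3)Q 0/1 not
(7,4)P 0/2 not
(7,6)P 2/2 satisfied
(7,7)P 2/2 satisfied
Unsatisfied: (1,3), (2,3), (2,4), (2,5), (2,6), (3,1), (3,4), (6,4), (6,5), (7,3), (7,4) — 11 in total.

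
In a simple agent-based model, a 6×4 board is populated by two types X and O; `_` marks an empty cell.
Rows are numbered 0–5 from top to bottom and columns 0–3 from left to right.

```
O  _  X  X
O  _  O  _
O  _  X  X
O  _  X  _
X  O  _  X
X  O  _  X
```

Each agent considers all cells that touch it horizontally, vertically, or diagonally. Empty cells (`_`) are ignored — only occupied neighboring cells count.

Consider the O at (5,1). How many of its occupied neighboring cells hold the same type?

Occupied neighbors of (5,1): (4,0)=X, (4,1)=O, (5,0)=X.
Same type (O): 1 of 3.

1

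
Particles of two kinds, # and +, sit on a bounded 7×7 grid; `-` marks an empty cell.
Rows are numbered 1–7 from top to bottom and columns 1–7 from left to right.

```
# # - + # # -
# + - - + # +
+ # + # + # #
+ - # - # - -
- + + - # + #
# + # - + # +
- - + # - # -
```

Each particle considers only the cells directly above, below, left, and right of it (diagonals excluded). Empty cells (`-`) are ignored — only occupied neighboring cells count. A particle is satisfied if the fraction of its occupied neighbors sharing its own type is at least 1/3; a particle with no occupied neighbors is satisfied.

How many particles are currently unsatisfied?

Row 1: (1,1)# 2/2 satisfied · (1,2)# 1/2 satisfied · (1,4)+ 0/1 not · (1,5)# 1/3 satisfied · (1,6)# 2/2 satisfied
Row 2: (2,1)# 1/3 satisfied · (2,2)+ 0/3 not · (2,5)+ 1/3 satisfied · (2,6)# 2/4 satisfied · (2,7)+ 0/2 not
Row 3: (3,1)+ 1/3 satisfied · (3,2)# 0/3 not · (3,3)+ 0/3 not · (3,4)# 0/2 not · (3,5)+ 1/4 not · (3,6)# 2/3 satisfied · (3,7)# 1/2 satisfied
Row 4: (4,1)+ 1/1 satisfied · (4,3)# 0/2 not · (4,5)# 1/2 satisfied
Row 5: (5,2)+ 2/2 satisfied · (5,3)+ 1/3 satisfied · (5,5)# 1/3 satisfied · (5,6)+ 0/3 not · (5,7)# 0/2 not
Row 6: (6,1)# 0/1 not · (6,2)+ 1/3 satisfied · (6,3)# 0/3 not · (6,5)+ 0/2 not · (6,6)# 1/4 not · (6,7)+ 0/2 not
Row 7: (7,3)+ 0/2 not · (7,4)# 0/1 not · (7,6)# 1/1 satisfied
Unsatisfied: (1,4), (2,2), (2,7), (3,2), (3,3), (3,4), (3,5), (4,3), (5,6), (5,7), (6,1), (6,3), (6,5), (6,6), (6,7), (7,3), (7,4) — 17 in total.

17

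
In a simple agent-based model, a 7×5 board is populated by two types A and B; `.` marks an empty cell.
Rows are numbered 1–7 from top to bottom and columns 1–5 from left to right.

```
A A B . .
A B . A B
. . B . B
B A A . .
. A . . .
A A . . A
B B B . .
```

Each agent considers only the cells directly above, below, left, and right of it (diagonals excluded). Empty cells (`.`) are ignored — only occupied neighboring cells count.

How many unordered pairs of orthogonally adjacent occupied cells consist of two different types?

Scan each occupied cell's neighbors to the right and below so each pair is counted once.
Row 1: A(1,1)–A(1,2)= A(1,1)–A(2,1)= A(1,2)–B(1,3)≠ A(1,2)–B(2,2)≠  → 2/4 unlike.
Row 2: A(2,1)–B(2,2)≠ A(2,4)–B(2,5)≠ B(2,5)–B(3,5)=  → 2/3 unlike.
Row 3: B(3,3)–A(4,3)≠  → 1/1 unlike.
Row 4: B(4,1)–A(4,2)≠ A(4,2)–A(4,3)= A(4,2)–A(5,2)=  → 1/3 unlike.
Row 5: A(5,2)–A(6,2)=  → 0/1 unlike.
Row 6: A(6,1)–A(6,2)= A(6,1)–B(7,1)≠ A(6,2)–B(7,2)≠  → 2/3 unlike.
Row 7: B(7,1)–B(7,2)= B(7,2)–B(7,3)=  → 0/2 unlike.
Total adjacent occupied pairs: 17; unlike-type pairs: 8.

8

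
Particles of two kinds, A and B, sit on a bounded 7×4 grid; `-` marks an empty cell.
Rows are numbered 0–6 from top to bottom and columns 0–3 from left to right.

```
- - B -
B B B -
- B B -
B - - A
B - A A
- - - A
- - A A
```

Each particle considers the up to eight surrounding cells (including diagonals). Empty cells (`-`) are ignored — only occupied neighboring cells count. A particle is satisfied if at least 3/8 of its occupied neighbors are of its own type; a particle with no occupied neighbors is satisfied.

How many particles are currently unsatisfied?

(0,2)B 2/2 satisfied
(1,0)B 2/2 satisfied
(1,1)B 5/5 satisfied
(1,2)B 4/4 satisfied
(2,1)B 5/5 satisfied
(2,2)B 3/4 satisfied
(3,0)B 2/2 satisfied
(3,3)A 2/3 satisfied
(4,0)B 1/1 satisfied
(4,2)A 3/3 satisfied
(4,3)A 3/3 satisfied
(5,3)A 4/4 satisfied
(6,2)A 2/2 satisfied
(6,3)A 2/2 satisfied
Every one meets the threshold.

0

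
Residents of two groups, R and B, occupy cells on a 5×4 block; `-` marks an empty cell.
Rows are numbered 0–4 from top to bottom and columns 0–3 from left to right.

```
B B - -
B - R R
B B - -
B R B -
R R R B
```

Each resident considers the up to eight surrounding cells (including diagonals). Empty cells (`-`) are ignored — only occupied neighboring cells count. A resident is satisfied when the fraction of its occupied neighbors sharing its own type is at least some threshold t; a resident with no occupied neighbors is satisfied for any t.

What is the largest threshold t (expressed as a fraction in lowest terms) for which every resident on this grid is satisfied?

1/3

Row 0: (0,0)B 2/2 · (0,1)B 2/3
Row 1: (1,0)B 4/4 · (1,2)R 1/3 · (1,3)R 1/1
Row 2: (2,0)B 3/4 · (2,1)B 4/6
Row 3: (3,0)B 2/5 · (3,1)R 3/7 · (3,2)B 2/5
Row 4: (4,0)R 2/3 · (4,1)R 3/5 · (4,2)R 2/4 · (4,3)B 1/2
The smallest same-type fraction is 1/3 at (1,2), which reduces to 1/3. Any threshold above that leaves this resident unsatisfied.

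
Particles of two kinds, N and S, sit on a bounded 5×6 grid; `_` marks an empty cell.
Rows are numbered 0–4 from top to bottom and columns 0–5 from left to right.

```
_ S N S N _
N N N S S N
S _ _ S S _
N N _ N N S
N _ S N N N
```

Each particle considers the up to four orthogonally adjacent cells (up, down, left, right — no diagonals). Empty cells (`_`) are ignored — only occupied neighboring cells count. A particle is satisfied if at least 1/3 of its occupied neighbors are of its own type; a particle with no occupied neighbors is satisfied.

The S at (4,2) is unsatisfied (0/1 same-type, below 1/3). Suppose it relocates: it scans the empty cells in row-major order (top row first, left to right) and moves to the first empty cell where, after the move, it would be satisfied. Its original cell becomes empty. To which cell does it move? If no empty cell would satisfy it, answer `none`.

Vacating (4,2). Empty cells in order:
  (0,0): 1/2 same-type → satisfied — stop here.

(0,0)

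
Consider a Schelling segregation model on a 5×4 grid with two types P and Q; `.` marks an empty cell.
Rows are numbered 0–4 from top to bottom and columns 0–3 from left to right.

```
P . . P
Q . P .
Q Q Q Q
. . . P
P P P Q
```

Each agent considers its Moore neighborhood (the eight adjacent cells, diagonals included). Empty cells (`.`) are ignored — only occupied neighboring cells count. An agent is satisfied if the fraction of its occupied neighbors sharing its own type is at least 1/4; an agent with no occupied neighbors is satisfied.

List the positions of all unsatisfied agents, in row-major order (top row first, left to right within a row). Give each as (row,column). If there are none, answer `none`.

(0,0), (4,3)

Row 0: (0,0)P 0/1 ✗ · (0,3)P 1/1 ✓
Row 1: (1,0)Q 2/3 ✓ · (1,2)P 1/4 ✓
Row 2: (2,0)Q 2/2 ✓ · (2,1)Q 3/4 ✓ · (2,2)Q 2/4 ✓ · (2,3)Q 1/3 ✓
Row 3: (3,3)P 1/4 ✓
Row 4: (4,0)P 1/1 ✓ · (4,1)P 2/2 ✓ · (4,2)P 2/3 ✓ · (4,3)Q 0/2 ✗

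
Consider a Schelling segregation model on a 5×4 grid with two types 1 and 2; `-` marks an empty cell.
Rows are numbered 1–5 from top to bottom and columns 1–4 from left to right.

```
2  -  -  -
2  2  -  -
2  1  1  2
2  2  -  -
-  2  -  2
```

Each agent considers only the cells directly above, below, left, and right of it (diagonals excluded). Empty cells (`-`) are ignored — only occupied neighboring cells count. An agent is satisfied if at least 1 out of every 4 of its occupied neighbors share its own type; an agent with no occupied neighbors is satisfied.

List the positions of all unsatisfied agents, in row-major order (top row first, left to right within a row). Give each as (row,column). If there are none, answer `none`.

(3,4)

Row 1: (1,1)2 1/1 satisfied
Row 2: (2,1)2 3/3 satisfied · (2,2)2 1/2 satisfied
Row 3: (3,1)2 2/3 satisfied · (3,2)1 1/4 satisfied · (3,3)1 1/2 satisfied · (3,4)2 0/1 not
Row 4: (4,1)2 2/2 satisfied · (4,2)2 2/3 satisfied
Row 5: (5,2)2 1/1 satisfied · (5,4)2 0/0 satisfied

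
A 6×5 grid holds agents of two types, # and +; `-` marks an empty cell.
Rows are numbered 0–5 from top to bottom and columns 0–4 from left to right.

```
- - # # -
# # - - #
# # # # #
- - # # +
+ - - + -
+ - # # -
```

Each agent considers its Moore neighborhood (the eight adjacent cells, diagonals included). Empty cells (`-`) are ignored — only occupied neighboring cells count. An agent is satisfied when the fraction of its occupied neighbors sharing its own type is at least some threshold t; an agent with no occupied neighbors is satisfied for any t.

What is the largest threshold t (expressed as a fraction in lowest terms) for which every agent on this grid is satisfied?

(0,2)# 2/2
(0,3)# 2/2
(1,0)# 3/3
(1,1)# 5/5
(1,4)# 3/3
(2,0)# 3/3
(2,1)# 5/5
(2,2)# 5/5
(2,3)# 5/6
(2,4)# 3/4
(3,2)# 4/5
(3,3)# 4/6
(3,4)+ 1/4
(4,0)+ 1/1
(4,3)+ 1/5
(5,0)+ 1/1
(5,2)# 1/2
(5,3)# 1/2
The smallest same-type fraction is 1/5 at (4,3), which reduces to 1/5. Any threshold above that leaves this agent unsatisfied.

1/5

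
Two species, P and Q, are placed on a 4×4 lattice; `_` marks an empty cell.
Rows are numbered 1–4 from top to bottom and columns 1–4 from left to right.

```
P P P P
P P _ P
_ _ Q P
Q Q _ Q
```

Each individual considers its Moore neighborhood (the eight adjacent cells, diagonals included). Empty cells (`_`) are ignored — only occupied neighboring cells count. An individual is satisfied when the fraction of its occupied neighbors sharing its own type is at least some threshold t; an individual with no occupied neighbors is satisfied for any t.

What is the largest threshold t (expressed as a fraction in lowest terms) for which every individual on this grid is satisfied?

(1,1)P 3/3
(1,2)P 4/4
(1,3)P 4/4
(1,4)P 2/2
(2,1)P 3/3
(2,2)P 4/5
(2,4)P 3/4
(3,3)Q 2/5
(3,4)P 1/3
(4,1)Q 1/1
(4,2)Q 2/2
(4,4)Q 1/2
The smallest same-type fraction is 1/3 at (3,4), which reduces to 1/3. Any threshold above that leaves this individual unsatisfied.

1/3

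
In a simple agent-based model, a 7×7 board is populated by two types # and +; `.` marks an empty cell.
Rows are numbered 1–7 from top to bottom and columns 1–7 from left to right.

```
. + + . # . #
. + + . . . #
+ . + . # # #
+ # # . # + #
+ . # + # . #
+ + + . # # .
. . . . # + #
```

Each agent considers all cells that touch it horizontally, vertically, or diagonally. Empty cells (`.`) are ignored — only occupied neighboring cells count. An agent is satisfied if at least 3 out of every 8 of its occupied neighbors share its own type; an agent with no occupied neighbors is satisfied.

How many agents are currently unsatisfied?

4

(1,2)+ 3/3 ✓
(1,3)+ 3/3 ✓
(1,5)# 0/0 ✓
(1,7)# 1/1 ✓
(2,2)+ 5/5 ✓
(2,3)+ 4/4 ✓
(2,7)# 3/3 ✓
(3,1)+ 2/3 ✓
(3,3)+ 2/4 ✓
(3,5)# 2/3 ✓
(3,6)# 5/6 ✓
(3,7)# 3/4 ✓
(4,1)+ 2/3 ✓
(4,2)# 2/6 ✗
(4,3)# 2/4 ✓
(4,5)# 3/5 ✓
(4,6)+ 0/7 ✗
(4,7)# 3/4 ✓
(5,1)+ 3/4 ✓
(5,3)# 2/5 ✓
(5,4)+ 1/6 ✗
(5,5)# 3/5 ✓
(5,7)# 2/3 ✓
(6,1)+ 2/2 ✓
(6,2)+ 3/4 ✓
(6,3)+ 2/3 ✓
(6,5)# 3/5 ✓
(6,6)# 5/6 ✓
(7,5)# 2/3 ✓
(7,6)+ 0/4 ✗
(7,7)# 1/2 ✓
Unsatisfied: (4,2), (4,6), (5,4), (7,6) — 4 in total.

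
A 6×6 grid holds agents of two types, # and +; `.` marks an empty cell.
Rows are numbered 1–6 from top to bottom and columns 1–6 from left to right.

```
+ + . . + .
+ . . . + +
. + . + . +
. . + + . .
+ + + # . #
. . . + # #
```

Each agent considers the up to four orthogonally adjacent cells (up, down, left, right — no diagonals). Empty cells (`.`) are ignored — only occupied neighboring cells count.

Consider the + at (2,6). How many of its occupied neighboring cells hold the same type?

2

Occupied neighbors of (2,6): (3,6)=+, (2,5)=+.
Same type (+): 2 of 2.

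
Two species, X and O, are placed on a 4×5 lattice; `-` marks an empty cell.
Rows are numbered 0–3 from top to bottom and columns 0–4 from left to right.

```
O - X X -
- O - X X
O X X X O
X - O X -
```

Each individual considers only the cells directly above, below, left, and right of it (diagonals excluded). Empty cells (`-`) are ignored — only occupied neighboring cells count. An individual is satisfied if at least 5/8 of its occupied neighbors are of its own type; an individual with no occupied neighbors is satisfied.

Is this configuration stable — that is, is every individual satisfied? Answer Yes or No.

Row 0: (0,0)O 0/0 satisfied · (0,2)X 1/1 satisfied · (0,3)X 2/2 satisfied
Row 1: (1,1)O 0/1 not · (1,3)X 3/3 satisfied · (1,4)X 1/2 not
Row 2: (2,0)O 0/2 not · (2,1)X 1/3 not · (2,2)X 2/3 satisfied · (2,3)X 3/4 satisfied · (2,4)O 0/2 not
Row 3: (3,0)X 0/1 not · (3,2)O 0/2 not · (3,3)X 1/2 not
For instance (1,1) has only 0/1 same-type neighbors, below 5/8.

No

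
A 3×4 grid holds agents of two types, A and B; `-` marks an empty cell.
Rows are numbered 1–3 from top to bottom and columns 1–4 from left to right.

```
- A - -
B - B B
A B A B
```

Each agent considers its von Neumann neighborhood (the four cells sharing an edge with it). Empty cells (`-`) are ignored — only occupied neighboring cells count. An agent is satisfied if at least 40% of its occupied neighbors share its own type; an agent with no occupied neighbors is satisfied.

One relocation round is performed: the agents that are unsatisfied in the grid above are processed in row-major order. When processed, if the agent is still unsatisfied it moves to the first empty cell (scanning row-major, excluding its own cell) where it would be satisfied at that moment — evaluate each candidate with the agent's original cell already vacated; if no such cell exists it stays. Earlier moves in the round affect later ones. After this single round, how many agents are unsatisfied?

0

Initially unsatisfied (in order): (2,1), (3,1), (3,2), (3,3).
  (2,1) → (1,3).
  (3,1) → (1,1).
  (3,2) → (1,4).
  (3,3) → (2,1).
Resulting grid:
A A B B
A - B B
- - - B
All satisfied now.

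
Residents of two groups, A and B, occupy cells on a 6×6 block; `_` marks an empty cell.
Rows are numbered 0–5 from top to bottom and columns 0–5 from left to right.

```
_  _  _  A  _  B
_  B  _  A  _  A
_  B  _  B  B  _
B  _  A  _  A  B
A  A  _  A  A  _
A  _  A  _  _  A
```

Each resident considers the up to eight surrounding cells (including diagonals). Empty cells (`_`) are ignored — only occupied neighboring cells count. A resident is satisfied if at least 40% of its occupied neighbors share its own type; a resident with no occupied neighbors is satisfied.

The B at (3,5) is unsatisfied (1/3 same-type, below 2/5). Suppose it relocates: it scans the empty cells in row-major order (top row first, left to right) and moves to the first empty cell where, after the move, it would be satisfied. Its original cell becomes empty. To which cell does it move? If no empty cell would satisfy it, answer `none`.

Vacating (3,5). Empty cells in order:
  (0,0): 1/1 same-type → satisfied — stop here.

(0,0)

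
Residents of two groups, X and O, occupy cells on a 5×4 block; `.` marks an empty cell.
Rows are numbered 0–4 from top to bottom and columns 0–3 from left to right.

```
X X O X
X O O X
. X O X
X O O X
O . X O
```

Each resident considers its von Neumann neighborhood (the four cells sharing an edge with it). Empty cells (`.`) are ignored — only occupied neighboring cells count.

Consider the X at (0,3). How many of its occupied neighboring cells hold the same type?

1

Occupied neighbors of (0,3): (1,3)=X, (0,2)=O.
Same type (X): 1 of 2.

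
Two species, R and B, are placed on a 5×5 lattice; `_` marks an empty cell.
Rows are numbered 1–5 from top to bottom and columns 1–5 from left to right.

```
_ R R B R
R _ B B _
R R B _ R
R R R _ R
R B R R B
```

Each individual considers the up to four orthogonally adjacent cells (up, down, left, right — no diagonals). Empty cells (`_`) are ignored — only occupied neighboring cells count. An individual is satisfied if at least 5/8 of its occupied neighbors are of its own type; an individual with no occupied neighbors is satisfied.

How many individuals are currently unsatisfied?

9

(1,2)R 1/1 satisfied
(1,3)R 1/3 not
(1,4)B 1/3 not
(1,5)R 0/1 not
(2,1)R 1/1 satisfied
(2,3)B 2/3 satisfied
(2,4)B 2/2 satisfied
(3,1)R 3/3 satisfied
(3,2)R 2/3 satisfied
(3,3)B 1/3 not
(3,5)R 1/1 satisfied
(4,1)R 3/3 satisfied
(4,2)R 3/4 satisfied
(4,3)R 2/3 satisfied
(4,5)R 1/2 not
(5,1)R 1/2 not
(5,2)B 0/3 not
(5,3)R 2/3 satisfied
(5,4)R 1/2 not
(5,5)B 0/2 not
Unsatisfied: (1,3), (1,4), (1,5), (3,3), (4,5), (5,1), (5,2), (5,4), (5,5) — 9 in total.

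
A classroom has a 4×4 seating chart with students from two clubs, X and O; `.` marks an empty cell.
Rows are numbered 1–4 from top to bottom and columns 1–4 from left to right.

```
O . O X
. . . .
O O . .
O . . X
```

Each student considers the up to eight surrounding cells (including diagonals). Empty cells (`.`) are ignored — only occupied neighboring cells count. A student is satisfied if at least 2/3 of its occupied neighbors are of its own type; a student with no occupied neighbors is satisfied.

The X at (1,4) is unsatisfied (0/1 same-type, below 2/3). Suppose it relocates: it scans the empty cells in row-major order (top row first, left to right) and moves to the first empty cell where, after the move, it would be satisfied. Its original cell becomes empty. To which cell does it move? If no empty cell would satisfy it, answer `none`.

Vacating (1,4). Empty cells in order:
  (1,2): 0/2 same-type → still unsatisfied.
  (2,1): 0/3 same-type → still unsatisfied.
  (2,2): 0/4 same-type → still unsatisfied.
  (2,3): 0/2 same-type → still unsatisfied.
  (2,4): 0/1 same-type → still unsatisfied.
  (3,3): 1/2 same-type → still unsatisfied.
  (3,4): 1/1 same-type → satisfied — stop here.

(3,4)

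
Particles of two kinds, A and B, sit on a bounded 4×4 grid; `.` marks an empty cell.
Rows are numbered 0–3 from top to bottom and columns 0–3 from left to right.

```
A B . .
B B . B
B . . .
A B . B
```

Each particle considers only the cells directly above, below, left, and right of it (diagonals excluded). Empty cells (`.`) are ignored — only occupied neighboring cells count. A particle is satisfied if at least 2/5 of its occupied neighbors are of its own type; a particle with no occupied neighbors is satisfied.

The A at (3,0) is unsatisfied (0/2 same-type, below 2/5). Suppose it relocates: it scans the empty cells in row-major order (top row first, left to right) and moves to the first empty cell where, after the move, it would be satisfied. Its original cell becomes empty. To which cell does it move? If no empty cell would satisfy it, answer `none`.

Vacating (3,0). Empty cells in order:
  (0,2): 0/1 same-type → still unsatisfied.
  (0,3): 0/1 same-type → still unsatisfied.
  (1,2): 0/2 same-type → still unsatisfied.
  (2,1): 0/3 same-type → still unsatisfied.
  (2,2): 0/0 same-type → satisfied — stop here.

(2,2)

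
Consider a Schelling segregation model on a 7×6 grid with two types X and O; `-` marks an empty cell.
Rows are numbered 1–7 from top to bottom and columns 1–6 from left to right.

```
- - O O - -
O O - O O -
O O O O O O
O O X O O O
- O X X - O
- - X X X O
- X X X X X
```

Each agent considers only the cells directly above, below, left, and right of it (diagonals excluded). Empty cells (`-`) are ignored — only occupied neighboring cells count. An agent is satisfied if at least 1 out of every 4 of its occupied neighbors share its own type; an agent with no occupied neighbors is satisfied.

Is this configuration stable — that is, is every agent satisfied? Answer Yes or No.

Yes

(1,3)O 1/1 ok
(1,4)O 2/2 ok
(2,1)O 2/2 ok
(2,2)O 2/2 ok
(2,4)O 3/3 ok
(2,5)O 2/2 ok
(3,1)O 3/3 ok
(3,2)O 4/4 ok
(3,3)O 2/3 ok
(3,4)O 4/4 ok
(3,5)O 4/4 ok
(3,6)O 2/2 ok
(4,1)O 2/2 ok
(4,2)O 3/4 ok
(4,3)X 1/4 ok
(4,4)O 2/4 ok
(4,5)O 3/3 ok
(4,6)O 3/3 ok
(5,2)O 1/2 ok
(5,3)X 3/4 ok
(5,4)X 2/3 ok
(5,6)O 2/2 ok
(6,3)X 3/3 ok
(6,4)X 4/4 ok
(6,5)X 2/3 ok
(6,6)O 1/3 ok
(7,2)X 1/1 ok
(7,3)X 3/3 ok
(7,4)X 3/3 ok
(7,5)X 3/3 ok
(7,6)X 1/2 ok
All meet the threshold, so the configuration is stable.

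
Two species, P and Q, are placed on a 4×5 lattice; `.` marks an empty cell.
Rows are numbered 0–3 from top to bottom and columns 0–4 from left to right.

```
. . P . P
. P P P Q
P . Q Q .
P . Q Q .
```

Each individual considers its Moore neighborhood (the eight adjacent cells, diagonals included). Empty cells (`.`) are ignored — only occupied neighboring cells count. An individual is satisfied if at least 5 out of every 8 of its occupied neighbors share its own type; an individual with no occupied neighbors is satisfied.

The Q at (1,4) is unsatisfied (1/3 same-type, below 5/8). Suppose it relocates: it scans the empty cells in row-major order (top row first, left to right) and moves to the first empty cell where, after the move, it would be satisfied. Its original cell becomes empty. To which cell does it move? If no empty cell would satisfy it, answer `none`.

Vacating (1,4). Empty cells in order:
  (0,0): 0/1 same-type → still unsatisfied.
  (0,1): 0/3 same-type → still unsatisfied.
  (0,3): 0/4 same-type → still unsatisfied.
  (1,0): 0/2 same-type → still unsatisfied.
  (2,1): 2/6 same-type → still unsatisfied.
  (2,4): 2/3 same-type → satisfied — stop here.

(2,4)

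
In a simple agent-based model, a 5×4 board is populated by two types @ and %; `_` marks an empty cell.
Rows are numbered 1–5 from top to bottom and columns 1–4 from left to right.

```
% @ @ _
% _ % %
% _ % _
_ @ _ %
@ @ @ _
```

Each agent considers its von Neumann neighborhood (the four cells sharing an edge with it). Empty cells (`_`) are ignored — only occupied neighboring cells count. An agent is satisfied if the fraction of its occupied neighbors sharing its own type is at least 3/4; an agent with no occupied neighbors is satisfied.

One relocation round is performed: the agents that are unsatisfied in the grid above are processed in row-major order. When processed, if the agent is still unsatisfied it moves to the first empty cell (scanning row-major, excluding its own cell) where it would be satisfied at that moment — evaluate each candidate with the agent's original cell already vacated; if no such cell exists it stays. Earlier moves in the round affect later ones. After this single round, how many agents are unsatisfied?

Initially unsatisfied (in order): (1,1), (1,2), (1,3), (2,3).
  (1,1) → (3,4).
  (1,2): now satisfied by earlier moves; stays.
  (1,3): no empty cell satisfies it; stays.
  (2,3): no empty cell satisfies it; stays.
Resulting grid:
_ @ @ _
% _ % %
% _ % %
_ @ _ %
@ @ @ _
Unsatisfied now: (1,3), (2,3).

2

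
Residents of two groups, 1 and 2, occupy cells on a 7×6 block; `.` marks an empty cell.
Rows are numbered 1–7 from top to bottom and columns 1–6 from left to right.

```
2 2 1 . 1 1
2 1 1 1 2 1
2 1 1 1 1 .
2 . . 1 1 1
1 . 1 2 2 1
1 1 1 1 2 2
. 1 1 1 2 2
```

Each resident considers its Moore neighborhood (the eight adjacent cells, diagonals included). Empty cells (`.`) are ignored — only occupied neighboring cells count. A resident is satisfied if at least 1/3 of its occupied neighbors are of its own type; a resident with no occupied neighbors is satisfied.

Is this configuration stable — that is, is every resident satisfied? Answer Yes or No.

Row 1: (1,1)2 2/3 satisfied · (1,2)2 2/5 satisfied · (1,3)1 3/4 satisfied · (1,5)1 3/4 satisfied · (1,6)1 2/3 satisfied
Row 2: (2,1)2 3/5 satisfied · (2,2)1 4/8 satisfied · (2,3)1 6/7 satisfied · (2,4)1 6/7 satisfied · (2,5)2 0/6 not · (2,6)1 3/4 satisfied
Row 3: (3,1)2 2/4 satisfied · (3,2)1 3/6 satisfied · (3,3)1 6/6 satisfied · (3,4)1 6/7 satisfied · (3,5)1 6/7 satisfied
Row 4: (4,1)2 1/3 satisfied · (4,4)1 5/7 satisfied · (4,5)1 5/7 satisfied · (4,6)1 3/4 satisfied
Row 5: (5,1)1 2/3 satisfied · (5,3)1 4/5 satisfied · (5,4)2 2/7 not · (5,5)2 3/8 satisfied · (5,6)1 2/5 satisfied
Row 6: (6,1)1 3/3 satisfied · (6,2)1 6/6 satisfied · (6,3)1 6/7 satisfied · (6,4)1 4/8 satisfied · (6,5)2 5/8 satisfied · (6,6)2 4/5 satisfied
Row 7: (7,2)1 4/4 satisfied · (7,3)1 5/5 satisfied · (7,4)1 3/5 satisfied · (7,5)2 3/5 satisfied · (7,6)2 3/3 satisfied
For instance (2,5) has only 0/6 same-type neighbors, below 1/3.

No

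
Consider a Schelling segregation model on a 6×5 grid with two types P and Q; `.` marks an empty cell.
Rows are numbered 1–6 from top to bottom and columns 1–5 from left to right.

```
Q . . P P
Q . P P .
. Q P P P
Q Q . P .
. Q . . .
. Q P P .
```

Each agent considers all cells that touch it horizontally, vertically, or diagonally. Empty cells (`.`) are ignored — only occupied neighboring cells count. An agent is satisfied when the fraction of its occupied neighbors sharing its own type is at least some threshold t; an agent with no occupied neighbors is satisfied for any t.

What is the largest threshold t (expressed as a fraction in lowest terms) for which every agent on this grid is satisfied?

(1,1)Q 1/1
(1,4)P 3/3
(1,5)P 2/2
(2,1)Q 2/2
(2,3)P 4/5
(2,4)P 6/6
(3,2)Q 3/5
(3,3)P 4/6
(3,4)P 5/5
(3,5)P 3/3
(4,1)Q 3/3
(4,2)Q 3/4
(4,4)P 3/3
(5,2)Q 3/4
(6,2)Q 1/2
(6,3)P 1/3
(6,4)P 1/1
The smallest same-type fraction is 1/3 at (6,3), which reduces to 1/3. Any threshold above that leaves this agent unsatisfied.

1/3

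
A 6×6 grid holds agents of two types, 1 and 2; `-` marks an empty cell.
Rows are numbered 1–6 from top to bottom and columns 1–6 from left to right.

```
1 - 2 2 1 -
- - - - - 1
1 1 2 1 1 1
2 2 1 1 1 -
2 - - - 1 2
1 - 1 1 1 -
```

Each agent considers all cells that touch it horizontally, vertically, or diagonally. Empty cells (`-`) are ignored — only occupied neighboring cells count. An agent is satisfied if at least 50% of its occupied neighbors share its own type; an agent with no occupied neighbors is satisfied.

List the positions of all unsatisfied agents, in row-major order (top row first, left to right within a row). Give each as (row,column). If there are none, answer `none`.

Row 1: (1,1)1 0/0 satisfied · (1,3)2 1/1 satisfied · (1,4)2 1/2 satisfied · (1,5)1 1/2 satisfied
Row 2: (2,6)1 3/3 satisfied
Row 3: (3,1)1 1/3 not · (3,2)1 2/5 not · (3,3)2 1/5 not · (3,4)1 4/5 satisfied · (3,5)1 5/5 satisfied · (3,6)1 3/3 satisfied
Row 4: (4,1)2 2/4 satisfied · (4,2)2 3/6 satisfied · (4,3)1 3/5 satisfied · (4,4)1 5/6 satisfied · (4,5)1 5/6 satisfied
Row 5: (5,1)2 2/3 satisfied · (5,5)1 4/5 satisfied · (5,6)2 0/3 not
Row 6: (6,1)1 0/1 not · (6,3)1 1/1 satisfied · (6,4)1 3/3 satisfied · (6,5)1 2/3 satisfied

(3,1), (3,2), (3,3), (5,6), (6,1)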